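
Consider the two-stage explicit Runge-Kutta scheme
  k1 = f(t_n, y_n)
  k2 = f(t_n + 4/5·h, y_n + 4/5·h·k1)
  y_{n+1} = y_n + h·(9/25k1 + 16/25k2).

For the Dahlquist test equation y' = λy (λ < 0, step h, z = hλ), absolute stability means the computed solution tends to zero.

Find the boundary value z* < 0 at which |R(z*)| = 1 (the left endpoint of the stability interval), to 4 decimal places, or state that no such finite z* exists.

On y'=λy, z=hλ:
  k1=λy_n ⇒ h·k1=z·y_n;  k2=λ(1+4/5z)y_n ⇒ h·k2=z(1+4/5z)y_n
  y_{n+1}/y_n = 1 + 9/25z + 16/25z(1+4/5z) = 1 + z + 64/125z²
  ⇒ R(z) = 1 + z + 64/125z².

Need |R(x)|<1, x<0.
x=-1.43: |R|=0.6170
R=1: x+64/125x²=0 ⇒ x=−125/64=-1.9531; min R=1−1/(4·64/125)=0.5117>−1
Confirm numerically:
  x=-1.844: |R|=0.89697 <1
  x=-1.663: |R|=0.75297 <1
  x=-1.594: |R|=0.70691 <1
  x=-2.317: |R|=1.43167 >1
  x=-2.074: |R|=1.12836 >1
So |R|<1 on (-1.9531, 0).

z* = -1.9531.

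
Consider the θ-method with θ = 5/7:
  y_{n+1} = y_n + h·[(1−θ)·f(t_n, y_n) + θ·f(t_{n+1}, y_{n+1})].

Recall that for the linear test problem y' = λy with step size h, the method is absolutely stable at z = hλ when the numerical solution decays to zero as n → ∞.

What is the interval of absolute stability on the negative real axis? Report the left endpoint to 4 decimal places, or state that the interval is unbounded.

interval (−∞, 0).

With y'=λy (z=hλ):
  y_{n+1} = y_n + z·[2/7·y_n + 5/7·y_{n+1}] ⇒ (1 − 5/7z)y_{n+1} = (1 + 2/7z)y_n
  Hence R(z) = (1 + 2/7z)/(1 − 5/7z).

Find x<0 with |R(x)|<1.
x=-1.09: |R|=0.3871
x=-2: |R|=0.1765
x=-10: |R|=0.2281
x=-100: |R|=0.3807
θ=5/7≥1/2 ⇒ |1+2/7x|<|1−5/7x| ∀x<0 ⇒ stable on all of ℝ⁻.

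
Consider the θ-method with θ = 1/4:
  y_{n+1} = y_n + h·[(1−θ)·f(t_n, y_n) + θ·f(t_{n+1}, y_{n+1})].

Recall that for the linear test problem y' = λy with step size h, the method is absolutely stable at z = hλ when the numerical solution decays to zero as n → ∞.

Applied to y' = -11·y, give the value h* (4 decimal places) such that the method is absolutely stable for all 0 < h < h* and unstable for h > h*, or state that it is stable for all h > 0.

Set f=λy, z=hλ:
  y_{n+1} = y_n + z·[3/4·y_n + 1/4·y_{n+1}] ⇒ (1 − 1/4z)y_{n+1} = (1 + 3/4z)y_n
  ⇒ R(z) = (1 + 3/4z)/(1 − 1/4z).

Need |R(x)|<1, x<0.
x=-0.37: |R|=0.6613
R=−1: 1+3/4x = −1+1/4x ⇒ -1/2x=2 ⇒ x=2/(-1/2)=-4.0000
Confirm numerically:
  x=-2.795: |R|=0.64533 <1
  x=-2.530: |R|=0.54977 <1
  x=-1.930: |R|=0.30185 <1
  x=-4.558: |R|=1.13040 >1
  x=-4.472: |R|=1.11143 >1
So |R|<1 on (-4.0000, 0).

(-4.0000,0); λ=-11 ⇒ h* = (4)/11 = 0.3636.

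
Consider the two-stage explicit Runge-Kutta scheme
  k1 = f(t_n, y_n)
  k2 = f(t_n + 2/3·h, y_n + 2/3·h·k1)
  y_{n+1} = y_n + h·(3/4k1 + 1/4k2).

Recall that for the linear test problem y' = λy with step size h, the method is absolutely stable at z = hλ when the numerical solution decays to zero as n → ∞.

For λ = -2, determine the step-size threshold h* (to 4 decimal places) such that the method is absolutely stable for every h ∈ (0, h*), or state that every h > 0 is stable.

(-6.0000,0); λ=-2 ⇒ h* = (6)/2 = 3.0000.

Test eqn y'=λy, z=hλ:
  k1=λy_n ⇒ h·k1=z·y_n;  k2=λ(1+2/3z)y_n ⇒ h·k2=z(1+2/3z)y_n
  y_{n+1}/y_n = 1 + 3/4z + 1/4z(1+2/3z) = 1 + z + 1/6z²
  ⇒ R(z) = 1 + z + 1/6z².

Find x<0 with |R(x)|<1.
x=-0.5: |R|=0.5417
R=1: x+1/6x²=0 ⇒ x=−6=-6.0000; min R=1−1/(4·1/6)=-0.5000>−1
Confirm numerically:
  x=-5.899: |R|=0.90070 <1
  x=-5.489: |R|=0.53252 <1
  x=-4.521: |R|=0.11443 <1
  x=-3.661: |R|=0.42718 <1
  x=-6.571: |R|=1.62534 >1
  x=-6.200: |R|=1.20667 >1
Stable set (-6.0000, 0).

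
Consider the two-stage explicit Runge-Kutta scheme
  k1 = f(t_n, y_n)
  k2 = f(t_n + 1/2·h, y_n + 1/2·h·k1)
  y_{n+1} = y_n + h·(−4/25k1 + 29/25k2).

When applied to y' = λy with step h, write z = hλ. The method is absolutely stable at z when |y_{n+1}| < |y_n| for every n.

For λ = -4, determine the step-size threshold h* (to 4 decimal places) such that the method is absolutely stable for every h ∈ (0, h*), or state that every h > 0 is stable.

With y'=λy (z=hλ):
  k1=λy_n ⇒ h·k1=z·y_n;  k2=λ(1+1/2z)y_n ⇒ h·k2=z(1+1/2z)y_n
  y_{n+1}/y_n = 1 − 4/25z + 29/25z(1+1/2z) = 1 + z + 29/50z²
  ⇒ R(z) = 1 + z + 29/50z².

Find x<0 with |R(x)|<1.
x=-0.45: |R|=0.6674
R=1: x+29/50x²=0 ⇒ x=−50/29=-1.7241; min R=1−1/(4·29/50)=0.5690>−1
Confirm numerically:
  x=-1.500: |R|=0.80500 <1
  x=-1.284: |R|=0.67222 <1
  x=-0.861: |R|=0.56897 <1
  x=-2.104: |R|=1.46355 >1
  x=-1.892: |R|=1.18421 >1
So |R|<1 on (-1.7241, 0).

(-1.7241,0); λ=-4 ⇒ h* = (50/29)/4 = 0.4310.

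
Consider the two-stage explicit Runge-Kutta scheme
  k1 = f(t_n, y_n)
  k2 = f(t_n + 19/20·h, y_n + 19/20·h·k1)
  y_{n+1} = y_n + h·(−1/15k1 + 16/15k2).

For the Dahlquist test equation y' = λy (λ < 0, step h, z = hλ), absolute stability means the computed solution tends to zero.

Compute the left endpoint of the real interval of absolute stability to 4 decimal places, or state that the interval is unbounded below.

With y'=λy (z=hλ):
  k1=λy_n ⇒ h·k1=z·y_n;  k2=λ(1+19/20z)y_n ⇒ h·k2=z(1+19/20z)y_n
  y_{n+1}/y_n = 1 − 1/15z + 16/15z(1+19/20z) = 1 + z + 76/75z²
  R(z) = 1 + z + 76/75z².

Need |R(x)|<1, x<0.
x=-1.31: |R|=1.4290
R=1: x+76/75x²=0 ⇒ x=−75/76=-0.9868; min R=1−1/(4·76/75)=0.7533>−1
Confirm numerically:
  x=-0.752: |R|=0.82104 <1
  x=-0.656: |R|=0.78007 <1
  x=-0.606: |R|=0.76613 <1
  x=-1.286: |R|=1.38985 >1
  x=-1.228: |R|=1.30009 >1
  x=-1.075: |R|=1.09603 >1
So |R|<1 on (-0.9868, 0).

left endpoint -0.9868.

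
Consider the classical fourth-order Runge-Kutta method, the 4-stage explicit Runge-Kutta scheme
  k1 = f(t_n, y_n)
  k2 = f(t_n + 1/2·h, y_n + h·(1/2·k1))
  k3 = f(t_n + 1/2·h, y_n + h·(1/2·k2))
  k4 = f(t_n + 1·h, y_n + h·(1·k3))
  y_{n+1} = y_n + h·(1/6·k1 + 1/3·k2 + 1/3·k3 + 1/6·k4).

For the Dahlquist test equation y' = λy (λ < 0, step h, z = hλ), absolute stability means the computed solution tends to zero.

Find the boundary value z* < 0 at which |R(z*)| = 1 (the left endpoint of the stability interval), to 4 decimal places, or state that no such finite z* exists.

left endpoint -2.7853.

With y'=λy (z=hλ):
  order 4, 4-stage ⇒ R(z)=1+z+z^2/2+z^3/6+z^4/24
  (e.g. R(-1.04)=0.36207, |R|=0.36207)

Need |R(x)|<1, x<0.
x=-1.04: |R|=0.3621
|R(-2.05)|=0.3513 |R(-1.38)|=0.2853 |R(-0.58)|=0.5604
Bisect:
  x_lo=-3.2588 |R|=1.9822  x_hi=-0.2858 |R|=0.7515
  mid=-1.77227 |R|=0.28150 →hi
  mid=-2.51552 |R|=0.66383 →hi
  mid=-2.88714 |R|=1.16474 →lo
  mid=-2.70133 |R|=0.88062 →hi
  mid=-2.79424 |R|=1.01357 →lo
  mid=-2.74778 |R|=0.94491 →hi
  mid=-2.77101 |R|=0.97868 →hi
  mid=-2.78262 |R|=0.99598 →hi
  mid=-2.78843 |R|=1.00474 →lo
  mid=-2.78553 |R|=1.00035 →lo
  ...
  [-2.78535,-2.78517] ⇒ x*=-2.7853
Interval (-2.7853, 0).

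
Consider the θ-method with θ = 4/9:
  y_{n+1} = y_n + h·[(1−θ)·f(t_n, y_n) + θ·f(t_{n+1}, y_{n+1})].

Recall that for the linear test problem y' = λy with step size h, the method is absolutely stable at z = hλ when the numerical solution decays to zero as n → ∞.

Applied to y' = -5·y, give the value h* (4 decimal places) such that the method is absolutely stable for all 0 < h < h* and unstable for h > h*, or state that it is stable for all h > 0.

(-18.0000,0); λ=-5 ⇒ h* = (18)/5 = 3.6000.

With y'=λy (z=hλ):
  y_{n+1} = y_n + z·[5/9·y_n + 4/9·y_{n+1}] ⇒ (1 − 4/9z)y_{n+1} = (1 + 5/9z)y_n
  so R(z) = (1 + 5/9z)/(1 − 4/9z).

Boundary: |R(x)|=1, x<0.
x=-0.35: |R|=0.6971
R=−1: 1+5/9x = −1+4/9x ⇒ -1/9x=2 ⇒ x=2/(-1/9)=-18.0000
Confirm numerically:
  x=-14.111: |R|=0.94058 <1
  x=-11.796: |R|=0.88958 <1
  x=-11.318: |R|=0.87688 <1
  x=-18.098: |R|=1.00120 >1
  x=-18.071: |R|=1.00087 >1
So |R|<1 on (-18.0000, 0).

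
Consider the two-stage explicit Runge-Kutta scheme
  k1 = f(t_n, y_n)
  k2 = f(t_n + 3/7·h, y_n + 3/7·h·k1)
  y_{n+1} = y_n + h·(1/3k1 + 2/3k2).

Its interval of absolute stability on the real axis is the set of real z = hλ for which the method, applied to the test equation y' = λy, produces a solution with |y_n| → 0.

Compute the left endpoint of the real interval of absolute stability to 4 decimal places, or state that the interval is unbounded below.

With y'=λy (z=hλ):
  k1=λy_n ⇒ h·k1=z·y_n;  k2=λ(1+3/7z)y_n ⇒ h·k2=z(1+3/7z)y_n
  y_{n+1}/y_n = 1 + 1/3z + 2/3z(1+3/7z) = 1 + z + 2/7z²
  so R(z) = 1 + z + 2/7z².

Boundary: |R(x)|=1, x<0.
x=-1.36: |R|=0.1685
R=1: x+2/7x²=0 ⇒ x=−7/2=-3.5000; min R=1−1/(4·2/7)=0.1250>−1
Confirm numerically:
  x=-3.004: |R|=0.57429 <1
  x=-2.131: |R|=0.16647 <1
  x=-1.765: |R|=0.12506 <1
  x=-4.077: |R|=1.67212 >1
  x=-3.933: |R|=1.48657 >1
  x=-3.766: |R|=1.28622 >1
Interval (-3.5000, 0).

left endpoint -3.5000.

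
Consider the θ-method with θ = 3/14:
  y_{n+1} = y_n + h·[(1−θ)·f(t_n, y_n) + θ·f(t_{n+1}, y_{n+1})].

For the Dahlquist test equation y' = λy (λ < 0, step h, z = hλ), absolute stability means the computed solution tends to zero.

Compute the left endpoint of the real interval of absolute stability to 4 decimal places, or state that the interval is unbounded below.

Set f=λy, z=hλ:
  y_{n+1} = y_n + z·[11/14·y_n + 3/14·y_{n+1}] ⇒ (1 − 3/14z)y_{n+1} = (1 + 11/14z)y_n
  so R(z) = (1 + 11/14z)/(1 − 3/14z).

Need |R(x)|<1, x<0.
x=-0.75: |R|=0.3538
R=−1: 1+11/14x = −1+3/14x ⇒ -4/7x=2 ⇒ x=2/(-4/7)=-3.5000
Confirm numerically:
  x=-2.594: |R|=0.66725 <1
  x=-2.364: |R|=0.56913 <1
  x=-1.830: |R|=0.31452 <1
  x=-1.574: |R|=0.17701 <1
  x=-3.771: |R|=1.08565 >1
  x=-3.662: |R|=1.05187 >1
So |R|<1 on (-3.5000, 0).

z* = -3.5000.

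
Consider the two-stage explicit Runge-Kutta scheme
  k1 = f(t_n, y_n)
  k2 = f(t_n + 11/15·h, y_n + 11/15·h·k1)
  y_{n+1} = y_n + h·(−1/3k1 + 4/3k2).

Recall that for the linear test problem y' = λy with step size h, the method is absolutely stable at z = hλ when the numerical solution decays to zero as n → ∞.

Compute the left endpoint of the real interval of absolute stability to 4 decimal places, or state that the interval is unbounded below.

With y'=λy (z=hλ):
  k1=λy_n ⇒ h·k1=z·y_n;  k2=λ(1+11/15z)y_n ⇒ h·k2=z(1+11/15z)y_n
  y_{n+1}/y_n = 1 − 1/3z + 4/3z(1+11/15z) = 1 + z + 44/45z²
  ⇒ R(z) = 1 + z + 44/45z².

Solve |R(x)|<1 on ℝ⁻.
x=-0.47: |R|=0.7460
R=1: x+44/45x²=0 ⇒ x=−45/44=-1.0227; min R=1−1/(4·44/45)=0.7443>−1
Confirm numerically:
  x=-0.584: |R|=0.74948 <1
  x=-0.563: |R|=0.74693 <1
  x=-0.544: |R|=0.74536 <1
  x=-1.572: |R|=1.84427 >1
  x=-1.560: |R|=1.81952 >1
  x=-1.462: |R|=1.62795 >1
So |R|<1 on (-1.0227, 0).

z* = -1.0227.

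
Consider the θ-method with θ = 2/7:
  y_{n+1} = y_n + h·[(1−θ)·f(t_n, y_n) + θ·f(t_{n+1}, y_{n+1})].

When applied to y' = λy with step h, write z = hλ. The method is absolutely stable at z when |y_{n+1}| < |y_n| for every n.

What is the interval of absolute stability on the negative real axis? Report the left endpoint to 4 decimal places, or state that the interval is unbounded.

z∈(-4.6667,0).

Set f=λy, z=hλ:
  y_{n+1} = y_n + z·[5/7·y_n + 2/7·y_{n+1}] ⇒ (1 − 2/7z)y_{n+1} = (1 + 5/7z)y_n
  so R(z) = (1 + 5/7z)/(1 − 2/7z).

Solve |R(x)|<1 on ℝ⁻.
x=-1.68: |R|=0.1351
R=−1: 1+5/7x = −1+2/7x ⇒ -3/7x=2 ⇒ x=2/(-3/7)=-4.6667
Confirm numerically:
  x=-4.285: |R|=0.92646 <1
  x=-4.212: |R|=0.91157 <1
  x=-2.758: |R|=0.54251 <1
  x=-5.127: |R|=1.08004 >1
  x=-4.935: |R|=1.04772 >1
Interval (-4.6667, 0).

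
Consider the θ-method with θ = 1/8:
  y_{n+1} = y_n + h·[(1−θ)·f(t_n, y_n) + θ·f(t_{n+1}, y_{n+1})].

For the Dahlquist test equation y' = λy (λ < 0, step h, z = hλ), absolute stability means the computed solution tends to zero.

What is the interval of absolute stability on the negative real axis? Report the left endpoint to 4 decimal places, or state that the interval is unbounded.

(-2.6667, 0).

Test eqn y'=λy, z=hλ:
  y_{n+1} = y_n + z·[7/8·y_n + 1/8·y_{n+1}] ⇒ (1 − 1/8z)y_{n+1} = (1 + 7/8z)y_n
  Hence R(z) = (1 + 7/8z)/(1 − 1/8z).

Boundary: |R(x)|=1, x<0.
x=-1.52: |R|=0.2773
R=−1: 1+7/8x = −1+1/8x ⇒ -3/4x=2 ⇒ x=2/(-3/4)=-2.6667
Confirm numerically:
  x=-2.436: |R|=0.86738 <1
  x=-2.189: |R|=0.71872 <1
  x=-1.353: |R|=0.15728 <1
  x=-1.221: |R|=0.05932 <1
  x=-3.016: |R|=1.19027 >1
  x=-2.881: |R|=1.11819 >1
So |R|<1 on (-2.6667, 0).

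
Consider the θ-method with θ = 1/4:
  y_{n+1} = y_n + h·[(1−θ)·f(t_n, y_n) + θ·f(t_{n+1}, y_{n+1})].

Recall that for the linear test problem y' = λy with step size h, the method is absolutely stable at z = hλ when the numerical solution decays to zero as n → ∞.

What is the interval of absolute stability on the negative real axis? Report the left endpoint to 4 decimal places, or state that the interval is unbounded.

(-4.0000, 0).

On y'=λy, z=hλ:
  y_{n+1} = y_n + z·[3/4·y_n + 1/4·y_{n+1}] ⇒ (1 − 1/4z)y_{n+1} = (1 + 3/4z)y_n
  ⇒ R(z) = (1 + 3/4z)/(1 − 1/4z).

Find x<0 with |R(x)|<1.
x=-0.74: |R|=0.3755
R=−1: 1+3/4x = −1+1/4x ⇒ -1/2x=2 ⇒ x=2/(-1/2)=-4.0000
Confirm numerically:
  x=-3.809: |R|=0.95108 <1
  x=-3.319: |R|=0.81391 <1
  x=-2.768: |R|=0.63593 <1
  x=-4.212: |R|=1.05163 >1
  x=-4.073: |R|=1.01808 >1
  x=-4.064: |R|=1.01587 >1
Stable set (-4.0000, 0).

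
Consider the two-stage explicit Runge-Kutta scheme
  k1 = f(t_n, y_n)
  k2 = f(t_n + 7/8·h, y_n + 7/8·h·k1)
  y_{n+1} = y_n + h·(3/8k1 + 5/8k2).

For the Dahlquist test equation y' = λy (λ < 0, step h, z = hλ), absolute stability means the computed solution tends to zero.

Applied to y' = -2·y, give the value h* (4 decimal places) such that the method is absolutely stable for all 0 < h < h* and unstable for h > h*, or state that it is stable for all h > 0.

(-1.8286,0); λ=-2 ⇒ h* = (64/35)/2 = 0.9143.

Test eqn y'=λy, z=hλ:
  k1=λy_n ⇒ h·k1=z·y_n;  k2=λ(1+7/8z)y_n ⇒ h·k2=z(1+7/8z)y_n
  y_{n+1}/y_n = 1 + 3/8z + 5/8z(1+7/8z) = 1 + z + 35/64z²
  so R(z) = 1 + z + 35/64z².

Solve |R(x)|<1 on ℝ⁻.
x=-0.78: |R|=0.5527
R=1: x+35/64x²=0 ⇒ x=−64/35=-1.8286; min R=1−1/(4·35/64)=0.5429>−1
Confirm numerically:
  x=-1.770: |R|=0.94330 <1
  x=-1.707: |R|=0.88651 <1
  x=-1.698: |R|=0.87875 <1
  x=-1.490: |R|=0.72412 <1
  x=-2.354: |R|=1.67641 >1
  x=-2.165: |R|=1.39833 >1
  x=-2.083: |R|=1.28983 >1
Interval (-1.8286, 0).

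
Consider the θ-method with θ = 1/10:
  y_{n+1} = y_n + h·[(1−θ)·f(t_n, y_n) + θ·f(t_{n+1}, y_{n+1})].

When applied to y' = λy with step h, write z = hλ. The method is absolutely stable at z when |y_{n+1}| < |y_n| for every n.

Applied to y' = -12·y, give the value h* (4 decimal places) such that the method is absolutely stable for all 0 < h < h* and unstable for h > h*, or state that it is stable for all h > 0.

(-2.5000,0); λ=-12 ⇒ h* = (5/2)/12 = 0.2083.

With y'=λy (z=hλ):
  y_{n+1} = y_n + z·[9/10·y_n + 1/10·y_{n+1}] ⇒ (1 − 1/10z)y_{n+1} = (1 + 9/10z)y_n
  Hence R(z) = (1 + 9/10z)/(1 − 1/10z).

Find x<0 with |R(x)|<1.
x=-1.47: |R|=0.2816
R=−1: 1+9/10x = −1+1/10x ⇒ -4/5x=2 ⇒ x=2/(-4/5)=-2.5000
Confirm numerically:
  x=-2.402: |R|=0.93678 <1
  x=-1.238: |R|=0.10162 <1
  x=-1.004: |R|=0.08760 <1
  x=-2.964: |R|=1.28633 >1
  x=-2.821: |R|=1.20030 >1
Stable set (-2.5000, 0).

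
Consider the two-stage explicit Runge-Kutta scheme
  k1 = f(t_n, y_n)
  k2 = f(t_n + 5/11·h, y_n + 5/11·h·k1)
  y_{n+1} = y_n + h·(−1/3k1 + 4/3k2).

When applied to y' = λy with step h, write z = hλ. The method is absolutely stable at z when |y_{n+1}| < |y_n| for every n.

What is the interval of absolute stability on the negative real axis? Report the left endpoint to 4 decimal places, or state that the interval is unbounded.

(-1.6500, 0).

With y'=λy (z=hλ):
  k1=λy_n ⇒ h·k1=z·y_n;  k2=λ(1+5/11z)y_n ⇒ h·k2=z(1+5/11z)y_n
  y_{n+1}/y_n = 1 − 1/3z + 4/3z(1+5/11z) = 1 + z + 20/33z²
  R(z) = 1 + z + 20/33z².

Need |R(x)|<1, x<0.
x=-0.54: |R|=0.6367
R=1: x+20/33x²=0 ⇒ x=−33/20=-1.6500; min R=1−1/(4·20/33)=0.5875>−1
Confirm numerically:
  x=-1.305: |R|=0.72714 <1
  x=-0.997: |R|=0.60543 <1
  x=-0.767: |R|=0.58954 <1
  x=-1.697: |R|=1.04834 >1
  x=-1.689: |R|=1.03992 >1
Interval (-1.6500, 0).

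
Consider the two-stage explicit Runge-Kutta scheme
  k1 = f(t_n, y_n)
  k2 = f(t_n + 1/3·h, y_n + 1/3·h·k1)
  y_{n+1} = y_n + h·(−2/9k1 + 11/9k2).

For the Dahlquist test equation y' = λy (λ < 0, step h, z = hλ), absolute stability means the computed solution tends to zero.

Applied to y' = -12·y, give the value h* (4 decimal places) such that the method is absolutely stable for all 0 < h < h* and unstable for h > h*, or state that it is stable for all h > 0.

On y'=λy, z=hλ:
  k1=λy_n ⇒ h·k1=z·y_n;  k2=λ(1+1/3z)y_n ⇒ h·k2=z(1+1/3z)y_n
  y_{n+1}/y_n = 1 − 2/9z + 11/9z(1+1/3z) = 1 + z + 11/27z²
  so R(z) = 1 + z + 11/27z².

Boundary: |R(x)|=1, x<0.
x=-0.88: |R|=0.4355
R=1: x+11/27x²=0 ⇒ x=−27/11=-2.4545; min R=1−1/(4·11/27)=0.3864>−1
Confirm numerically:
  x=-2.047: |R|=0.66012 <1
  x=-1.497: |R|=0.41600 <1
  x=-1.475: |R|=0.41137 <1
  x=-2.815: |R|=1.41339 >1
  x=-2.609: |R|=1.16417 >1
So |R|<1 on (-2.4545, 0).

(-2.4545,0); λ=-12 ⇒ h* = (27/11)/12 = 0.2045.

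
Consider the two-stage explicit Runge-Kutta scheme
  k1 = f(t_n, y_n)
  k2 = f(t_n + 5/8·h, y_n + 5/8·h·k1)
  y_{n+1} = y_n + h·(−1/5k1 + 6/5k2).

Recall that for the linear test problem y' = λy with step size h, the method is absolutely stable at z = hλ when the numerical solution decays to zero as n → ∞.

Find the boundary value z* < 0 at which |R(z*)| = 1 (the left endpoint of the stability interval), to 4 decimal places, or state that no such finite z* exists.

z* = -1.3333.

Set f=λy, z=hλ:
  k1=λy_n ⇒ h·k1=z·y_n;  k2=λ(1+5/8z)y_n ⇒ h·k2=z(1+5/8z)y_n
  y_{n+1}/y_n = 1 − 1/5z + 6/5z(1+5/8z) = 1 + z + 3/4z²
  R(z) = 1 + z + 3/4z².

Need |R(x)|<1, x<0.
x=-1.22: |R|=0.8963
R=1: x+3/4x²=0 ⇒ x=−4/3=-1.3333; min R=1−1/(4·3/4)=0.6667>−1
Confirm numerically:
  x=-0.683: |R|=0.66687 <1
  x=-0.563: |R|=0.67473 <1
  x=-0.562: |R|=0.67488 <1
  x=-1.653: |R|=1.39631 >1
  x=-1.367: |R|=1.03452 >1
Stable set (-1.3333, 0).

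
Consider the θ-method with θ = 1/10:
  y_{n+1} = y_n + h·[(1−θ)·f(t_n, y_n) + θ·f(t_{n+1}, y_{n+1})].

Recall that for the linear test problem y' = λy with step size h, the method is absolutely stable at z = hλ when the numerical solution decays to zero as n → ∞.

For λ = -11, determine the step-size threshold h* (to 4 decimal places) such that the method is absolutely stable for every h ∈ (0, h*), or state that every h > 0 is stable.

(-2.5000,0); λ=-11 ⇒ h* = (5/2)/11 = 0.2273.

On y'=λy, z=hλ:
  y_{n+1} = y_n + z·[9/10·y_n + 1/10·y_{n+1}] ⇒ (1 − 1/10z)y_{n+1} = (1 + 9/10z)y_n
  Hence R(z) = (1 + 9/10z)/(1 − 1/10z).

Need |R(x)|<1, x<0.
x=-0.67: |R|=0.3721
R=−1: 1+9/10x = −1+1/10x ⇒ -4/5x=2 ⇒ x=2/(-4/5)=-2.5000
Confirm numerically:
  x=-2.279: |R|=0.85601 <1
  x=-1.645: |R|=0.41262 <1
  x=-1.502: |R|=0.30586 <1
  x=-1.203: |R|=0.07382 <1
  x=-2.783: |R|=1.17711 >1
  x=-2.736: |R|=1.14824 >1
Interval (-2.5000, 0).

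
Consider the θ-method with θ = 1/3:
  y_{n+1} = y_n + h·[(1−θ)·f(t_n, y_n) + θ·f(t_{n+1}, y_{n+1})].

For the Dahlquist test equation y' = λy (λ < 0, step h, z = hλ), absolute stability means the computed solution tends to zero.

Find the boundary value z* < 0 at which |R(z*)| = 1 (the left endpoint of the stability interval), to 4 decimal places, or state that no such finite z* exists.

With y'=λy (z=hλ):
  y_{n+1} = y_n + z·[2/3·y_n + 1/3·y_{n+1}] ⇒ (1 − 1/3z)y_{n+1} = (1 + 2/3z)y_n
  ⇒ R(z) = (1 + 2/3z)/(1 − 1/3z).

Find x<0 with |R(x)|<1.
x=-0.41: |R|=0.6393
R=−1: 1+2/3x = −1+1/3x ⇒ -1/3x=2 ⇒ x=2/(-1/3)=-6.0000
Confirm numerically:
  x=-5.682: |R|=0.96337 <1
  x=-4.966: |R|=0.87020 <1
  x=-3.838: |R|=0.68383 <1
  x=-2.809: |R|=0.45068 <1
  x=-6.562: |R|=1.05877 >1
  x=-6.162: |R|=1.01768 >1
Stable set (-6.0000, 0).

left endpoint -6.0000.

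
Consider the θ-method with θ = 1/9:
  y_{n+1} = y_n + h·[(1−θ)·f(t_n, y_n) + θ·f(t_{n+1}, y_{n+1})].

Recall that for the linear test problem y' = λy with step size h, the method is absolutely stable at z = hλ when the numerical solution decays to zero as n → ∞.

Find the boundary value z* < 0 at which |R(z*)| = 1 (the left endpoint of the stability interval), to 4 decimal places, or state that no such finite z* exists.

Set f=λy, z=hλ:
  y_{n+1} = y_n + z·[8/9·y_n + 1/9·y_{n+1}] ⇒ (1 − 1/9z)y_{n+1} = (1 + 8/9z)y_n
  so R(z) = (1 + 8/9z)/(1 − 1/9z).

Find x<0 with |R(x)|<1.
x=-0.45: |R|=0.5714
R=−1: 1+8/9x = −1+1/9x ⇒ -7/9x=2 ⇒ x=2/(-7/9)=-2.5714
Confirm numerically:
  x=-2.247: |R|=0.79808 <1
  x=-1.951: |R|=0.60342 <1
  x=-1.850: |R|=0.53456 <1
  x=-2.851: |R|=1.16513 >1
  x=-2.785: |R|=1.12686 >1
So |R|<1 on (-2.5714, 0).

left endpoint -2.5714.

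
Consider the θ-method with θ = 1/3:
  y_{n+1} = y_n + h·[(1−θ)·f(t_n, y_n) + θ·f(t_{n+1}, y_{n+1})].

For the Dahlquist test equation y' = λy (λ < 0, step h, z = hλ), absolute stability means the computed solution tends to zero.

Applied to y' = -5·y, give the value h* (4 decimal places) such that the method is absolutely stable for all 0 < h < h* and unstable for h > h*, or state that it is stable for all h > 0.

(-6.0000,0); λ=-5 ⇒ h* = (6)/5 = 1.2000.

Test eqn y'=λy, z=hλ:
  y_{n+1} = y_n + z·[2/3·y_n + 1/3·y_{n+1}] ⇒ (1 − 1/3z)y_{n+1} = (1 + 2/3z)y_n
  R(z) = (1 + 2/3z)/(1 − 1/3z).

Boundary: |R(x)|=1, x<0.
x=-0.51: |R|=0.5641
R=−1: 1+2/3x = −1+1/3x ⇒ -1/3x=2 ⇒ x=2/(-1/3)=-6.0000
Confirm numerically:
  x=-5.483: |R|=0.93905 <1
  x=-4.457: |R|=0.79308 <1
  x=-3.568: |R|=0.62972 <1
  x=-3.041: |R|=0.51018 <1
  x=-6.435: |R|=1.04610 >1
  x=-6.247: |R|=1.02671 >1
  x=-6.070: |R|=1.00772 >1
Stable set (-6.0000, 0).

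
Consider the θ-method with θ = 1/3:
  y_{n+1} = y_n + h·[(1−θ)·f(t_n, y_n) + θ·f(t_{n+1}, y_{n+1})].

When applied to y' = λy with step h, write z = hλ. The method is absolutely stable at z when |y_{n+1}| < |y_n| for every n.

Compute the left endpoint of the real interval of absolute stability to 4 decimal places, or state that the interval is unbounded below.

With y'=λy (z=hλ):
  y_{n+1} = y_n + z·[2/3·y_n + 1/3·y_{n+1}] ⇒ (1 − 1/3z)y_{n+1} = (1 + 2/3z)y_n
  ⇒ R(z) = (1 + 2/3z)/(1 − 1/3z).

Boundary: |R(x)|=1, x<0.
x=-1.72: |R|=0.0932
R=−1: 1+2/3x = −1+1/3x ⇒ -1/3x=2 ⇒ x=2/(-1/3)=-6.0000
Confirm numerically:
  x=-5.965: |R|=0.99610 <1
  x=-2.901: |R|=0.47483 <1
  x=-2.644: |R|=0.40539 <1
  x=-6.577: |R|=1.06025 >1
  x=-6.079: |R|=1.00870 >1
Interval (-6.0000, 0).

left endpoint -6.0000.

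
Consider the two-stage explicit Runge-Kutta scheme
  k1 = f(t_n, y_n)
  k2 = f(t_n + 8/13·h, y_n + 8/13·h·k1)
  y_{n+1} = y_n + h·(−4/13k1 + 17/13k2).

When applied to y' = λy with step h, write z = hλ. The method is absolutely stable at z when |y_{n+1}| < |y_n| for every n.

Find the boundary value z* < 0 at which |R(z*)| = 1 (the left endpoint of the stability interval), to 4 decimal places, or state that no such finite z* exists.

With y'=λy (z=hλ):
  k1=λy_n ⇒ h·k1=z·y_n;  k2=λ(1+8/13z)y_n ⇒ h·k2=z(1+8/13z)y_n
  y_{n+1}/y_n = 1 − 4/13z + 17/13z(1+8/13z) = 1 + z + 136/169z²
  Hence R(z) = 1 + z + 136/169z².

Solve |R(x)|<1 on ℝ⁻.
x=-0.96: |R|=0.7816
R=1: x+136/169x²=0 ⇒ x=−169/136=-1.2426; min R=1−1/(4·136/169)=0.6893>−1
Confirm numerically:
  x=-0.848: |R|=0.73069 <1
  x=-0.603: |R|=0.68961 <1
  x=-0.594: |R|=0.68994 <1
  x=-1.603: |R|=1.46485 >1
  x=-1.557: |R|=1.39387 >1
So |R|<1 on (-1.2426, 0).

left endpoint -1.2426.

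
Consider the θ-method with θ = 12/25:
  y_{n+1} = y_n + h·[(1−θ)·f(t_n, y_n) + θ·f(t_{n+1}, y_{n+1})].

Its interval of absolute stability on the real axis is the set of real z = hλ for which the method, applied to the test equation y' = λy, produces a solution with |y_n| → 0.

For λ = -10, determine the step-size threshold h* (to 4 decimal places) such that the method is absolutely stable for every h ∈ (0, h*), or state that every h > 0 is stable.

(-50.0000,0); λ=-10 ⇒ h* = (50)/10 = 5.0000.

On y'=λy, z=hλ:
  y_{n+1} = y_n + z·[13/25·y_n + 12/25·y_{n+1}] ⇒ (1 − 12/25z)y_{n+1} = (1 + 13/25z)y_n
  so R(z) = (1 + 13/25z)/(1 − 12/25z).

Need |R(x)|<1, x<0.
x=-0.5: |R|=0.5968
R=−1: 1+13/25x = −1+12/25x ⇒ -1/25x=2 ⇒ x=2/(-1/25)=-50.0000
Confirm numerically:
  x=-49.901: |R|=0.99984 <1
  x=-47.056: |R|=0.99501 <1
  x=-25.407: |R|=0.92545 <1
  x=-21.875: |R|=0.90217 <1
  x=-50.585: |R|=1.00093 >1
  x=-50.400: |R|=1.00064 >1
  x=-50.067: |R|=1.00011 >1
Stable set (-50.0000, 0).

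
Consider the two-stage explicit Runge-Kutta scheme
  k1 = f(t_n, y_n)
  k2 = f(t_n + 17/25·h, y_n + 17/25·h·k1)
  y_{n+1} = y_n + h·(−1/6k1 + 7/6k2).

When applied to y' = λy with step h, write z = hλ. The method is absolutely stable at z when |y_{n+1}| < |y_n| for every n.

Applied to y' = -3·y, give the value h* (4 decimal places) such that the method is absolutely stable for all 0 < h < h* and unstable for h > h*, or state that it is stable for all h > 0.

(-1.2605,0); λ=-3 ⇒ h* = (150/119)/3 = 0.4202.

On y'=λy, z=hλ:
  k1=λy_n ⇒ h·k1=z·y_n;  k2=λ(1+17/25z)y_n ⇒ h·k2=z(1+17/25z)y_n
  y_{n+1}/y_n = 1 − 1/6z + 7/6z(1+17/25z) = 1 + z + 119/150z²
  so R(z) = 1 + z + 119/150z².

Solve |R(x)|<1 on ℝ⁻.
x=-0.75: |R|=0.6963
R=1: x+119/150x²=0 ⇒ x=−150/119=-1.2605; min R=1−1/(4·119/150)=0.6849>−1
Confirm numerically:
  x=-0.937: |R|=0.75952 <1
  x=-0.854: |R|=0.72459 <1
  x=-0.774: |R|=0.70127 <1
  x=-1.527: |R|=1.32284 >1
  x=-1.484: |R|=1.26312 >1
Interval (-1.2605, 0).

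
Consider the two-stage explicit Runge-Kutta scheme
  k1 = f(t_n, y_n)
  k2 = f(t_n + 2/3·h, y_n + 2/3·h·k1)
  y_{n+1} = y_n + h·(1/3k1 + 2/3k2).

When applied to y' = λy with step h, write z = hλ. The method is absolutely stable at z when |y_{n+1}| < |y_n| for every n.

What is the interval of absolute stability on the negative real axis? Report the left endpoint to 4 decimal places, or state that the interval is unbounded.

With y'=λy (z=hλ):
  k1=λy_n ⇒ h·k1=z·y_n;  k2=λ(1+2/3z)y_n ⇒ h·k2=z(1+2/3z)y_n
  y_{n+1}/y_n = 1 + 1/3z + 2/3z(1+2/3z) = 1 + z + 4/9z²
  so R(z) = 1 + z + 4/9z².

Find x<0 with |R(x)|<1.
x=-1.58: |R|=0.5295
R=1: x+4/9x²=0 ⇒ x=−9/4=-2.2500; min R=1−1/(4·4/9)=0.4375>−1
Confirm numerically:
  x=-1.276: |R|=0.44763 <1
  x=-1.091: |R|=0.43801 <1
  x=-0.979: |R|=0.44697 <1
  x=-2.761: |R|=1.62705 >1
  x=-2.741: |R|=1.59815 >1
  x=-2.677: |R|=1.50804 >1
So |R|<1 on (-2.2500, 0).

z∈(-2.2500,0).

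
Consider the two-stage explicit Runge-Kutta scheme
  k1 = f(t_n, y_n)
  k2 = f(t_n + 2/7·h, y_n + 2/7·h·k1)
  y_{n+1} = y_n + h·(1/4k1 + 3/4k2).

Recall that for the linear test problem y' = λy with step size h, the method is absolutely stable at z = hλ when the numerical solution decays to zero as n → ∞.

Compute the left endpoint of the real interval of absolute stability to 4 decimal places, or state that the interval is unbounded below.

z* = -4.6667.

Set f=λy, z=hλ:
  k1=λy_n ⇒ h·k1=z·y_n;  k2=λ(1+2/7z)y_n ⇒ h·k2=z(1+2/7z)y_n
  y_{n+1}/y_n = 1 + 1/4z + 3/4z(1+2/7z) = 1 + z + 3/14z²
  so R(z) = 1 + z + 3/14z².

Find x<0 with |R(x)|<1.
x=-0.32: |R|=0.7019
R=1: x+3/14x²=0 ⇒ x=−14/3=-4.6667; min R=1−1/(4·3/14)=-0.1667>−1
Confirm numerically:
  x=-4.555: |R|=0.89101 <1
  x=-3.969: |R|=0.40663 <1
  x=-3.662: |R|=0.21162 <1
  x=-2.275: |R|=0.16594 <1
  x=-5.237: |R|=1.64004 >1
  x=-4.926: |R|=1.27374 >1
Stable set (-4.6667, 0).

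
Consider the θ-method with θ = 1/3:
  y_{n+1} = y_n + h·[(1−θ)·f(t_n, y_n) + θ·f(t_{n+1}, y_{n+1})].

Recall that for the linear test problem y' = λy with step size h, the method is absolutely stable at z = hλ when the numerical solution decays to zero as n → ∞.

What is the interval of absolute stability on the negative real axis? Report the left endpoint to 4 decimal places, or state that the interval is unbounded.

z∈(-6.0000,0).

With y'=λy (z=hλ):
  y_{n+1} = y_n + z·[2/3·y_n + 1/3·y_{n+1}] ⇒ (1 − 1/3z)y_{n+1} = (1 + 2/3z)y_n
  so R(z) = (1 + 2/3z)/(1 − 1/3z).

Solve |R(x)|<1 on ℝ⁻.
x=-1.76: |R|=0.1092
R=−1: 1+2/3x = −1+1/3x ⇒ -1/3x=2 ⇒ x=2/(-1/3)=-6.0000
Confirm numerically:
  x=-5.629: |R|=0.95701 <1
  x=-5.106: |R|=0.88971 <1
  x=-4.571: |R|=0.81125 <1
  x=-3.893: |R|=0.69433 <1
  x=-6.222: |R|=1.02407 >1
  x=-6.124: |R|=1.01359 >1
So |R|<1 on (-6.0000, 0).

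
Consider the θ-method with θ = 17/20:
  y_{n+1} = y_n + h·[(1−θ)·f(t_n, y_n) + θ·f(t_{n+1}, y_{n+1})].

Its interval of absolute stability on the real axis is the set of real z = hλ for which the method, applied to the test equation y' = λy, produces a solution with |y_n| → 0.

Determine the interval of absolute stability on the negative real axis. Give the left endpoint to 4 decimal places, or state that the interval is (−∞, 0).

On y'=λy, z=hλ:
  y_{n+1} = y_n + z·[3/20·y_n + 17/20·y_{n+1}] ⇒ (1 − 17/20z)y_{n+1} = (1 + 3/20z)y_n
  Hence R(z) = (1 + 3/20z)/(1 − 17/20z).

Find x<0 with |R(x)|<1.
x=-1.58: |R|=0.3257
x=-2: |R|=0.2593
x=-10: |R|=0.0526
x=-100: |R|=0.1628
θ=17/20≥1/2 ⇒ |1+3/20x|<|1−17/20x| ∀x<0 ⇒ unbounded interval.

(−∞, 0) — no finite endpoint.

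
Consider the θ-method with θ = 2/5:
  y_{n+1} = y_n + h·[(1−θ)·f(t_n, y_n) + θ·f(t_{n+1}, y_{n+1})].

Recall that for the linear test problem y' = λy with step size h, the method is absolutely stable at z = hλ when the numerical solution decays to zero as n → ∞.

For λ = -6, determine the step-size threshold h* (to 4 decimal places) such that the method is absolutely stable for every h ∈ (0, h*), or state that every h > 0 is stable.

(-10.0000,0); λ=-6 ⇒ h* = (10)/6 = 1.6667.

Set f=λy, z=hλ:
  y_{n+1} = y_n + z·[3/5·y_n + 2/5·y_{n+1}] ⇒ (1 − 2/5z)y_{n+1} = (1 + 3/5z)y_n
  R(z) = (1 + 3/5z)/(1 − 2/5z).

Solve |R(x)|<1 on ℝ⁻.
x=-1.68: |R|=0.0048
R=−1: 1+3/5x = −1+2/5x ⇒ -1/5x=2 ⇒ x=2/(-1/5)=-10.0000
Confirm numerically:
  x=-6.195: |R|=0.78120 <1
  x=-6.090: |R|=0.77241 <1
  x=-4.150: |R|=0.56015 <1
  x=-10.337: |R|=1.01313 >1
  x=-10.242: |R|=1.00950 >1
  x=-10.096: |R|=1.00381 >1
So |R|<1 on (-10.0000, 0).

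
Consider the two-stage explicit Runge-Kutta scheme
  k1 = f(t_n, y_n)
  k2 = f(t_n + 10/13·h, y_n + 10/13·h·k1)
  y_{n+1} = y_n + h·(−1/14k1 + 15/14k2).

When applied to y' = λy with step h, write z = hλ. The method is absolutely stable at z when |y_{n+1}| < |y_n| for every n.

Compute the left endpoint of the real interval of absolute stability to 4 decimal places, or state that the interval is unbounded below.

With y'=λy (z=hλ):
  k1=λy_n ⇒ h·k1=z·y_n;  k2=λ(1+10/13z)y_n ⇒ h·k2=z(1+10/13z)y_n
  y_{n+1}/y_n = 1 − 1/14z + 15/14z(1+10/13z) = 1 + z + 75/91z²
  ⇒ R(z) = 1 + z + 75/91z².

Solve |R(x)|<1 on ℝ⁻.
x=-0.49: |R|=0.7079
R=1: x+75/91x²=0 ⇒ x=−91/75=-1.2133; min R=1−1/(4·75/91)=0.6967>−1
Confirm numerically:
  x=-0.975: |R|=0.80848 <1
  x=-0.938: |R|=0.78715 <1
  x=-0.774: |R|=0.71974 <1
  x=-1.686: |R|=1.65680 >1
  x=-1.508: |R|=1.36623 >1
Interval (-1.2133, 0).

z* = -1.2133.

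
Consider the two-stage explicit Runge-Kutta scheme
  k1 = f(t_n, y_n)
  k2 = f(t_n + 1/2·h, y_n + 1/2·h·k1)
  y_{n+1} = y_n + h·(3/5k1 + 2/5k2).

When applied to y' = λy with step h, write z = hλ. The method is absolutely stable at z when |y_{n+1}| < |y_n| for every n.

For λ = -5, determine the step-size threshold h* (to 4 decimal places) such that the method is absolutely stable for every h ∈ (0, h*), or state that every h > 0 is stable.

On y'=λy, z=hλ:
  k1=λy_n ⇒ h·k1=z·y_n;  k2=λ(1+1/2z)y_n ⇒ h·k2=z(1+1/2z)y_n
  y_{n+1}/y_n = 1 + 3/5z + 2/5z(1+1/2z) = 1 + z + 1/5z²
  R(z) = 1 + z + 1/5z².

Boundary: |R(x)|=1, x<0.
x=-0.81: |R|=0.3212
R=1: x+1/5x²=0 ⇒ x=−5=-5.0000; min R=1−1/(4·1/5)=-0.2500>−1
Confirm numerically:
  x=-4.512: |R|=0.55963 <1
  x=-3.087: |R|=0.18109 <1
  x=-3.038: |R|=0.19211 <1
  x=-5.414: |R|=1.44828 >1
  x=-5.233: |R|=1.24386 >1
So |R|<1 on (-5.0000, 0).

(-5.0000,0); λ=-5 ⇒ h* = (5)/5 = 1.0000.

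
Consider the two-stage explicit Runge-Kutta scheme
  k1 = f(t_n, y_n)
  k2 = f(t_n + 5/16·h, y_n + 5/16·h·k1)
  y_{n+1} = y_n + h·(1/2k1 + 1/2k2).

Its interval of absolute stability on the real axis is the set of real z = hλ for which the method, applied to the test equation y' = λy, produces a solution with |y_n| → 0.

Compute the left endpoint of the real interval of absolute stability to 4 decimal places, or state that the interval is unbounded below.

Set f=λy, z=hλ:
  k1=λy_n ⇒ h·k1=z·y_n;  k2=λ(1+5/16z)y_n ⇒ h·k2=z(1+5/16z)y_n
  y_{n+1}/y_n = 1 + 1/2z + 1/2z(1+5/16z) = 1 + z + 5/32z²
  Hence R(z) = 1 + z + 5/32z².

Find x<0 with |R(x)|<1.
x=-1.73: |R|=0.2624
R=1: x+5/32x²=0 ⇒ x=−32/5=-6.4000; min R=1−1/(4·5/32)=-0.6000>−1
Confirm numerically:
  x=-5.220: |R|=0.03756 <1
  x=-4.293: |R|=0.41334 <1
  x=-4.093: |R|=0.47540 <1
  x=-6.942: |R|=1.58790 >1
  x=-6.939: |R|=1.58439 >1
So |R|<1 on (-6.4000, 0).

left endpoint -6.4000.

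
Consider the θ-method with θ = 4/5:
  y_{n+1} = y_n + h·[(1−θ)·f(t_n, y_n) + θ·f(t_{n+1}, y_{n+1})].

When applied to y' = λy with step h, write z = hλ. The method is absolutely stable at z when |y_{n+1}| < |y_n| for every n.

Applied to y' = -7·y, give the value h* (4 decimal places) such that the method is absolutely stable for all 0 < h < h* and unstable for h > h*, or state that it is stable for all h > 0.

Test eqn y'=λy, z=hλ:
  y_{n+1} = y_n + z·[1/5·y_n + 4/5·y_{n+1}] ⇒ (1 − 4/5z)y_{n+1} = (1 + 1/5z)y_n
  so R(z) = (1 + 1/5z)/(1 − 4/5z).

Need |R(x)|<1, x<0.
x=-1.41: |R|=0.3374
x=-2: |R|=0.2308
x=-10: |R|=0.1111
x=-100: |R|=0.2346
θ=4/5≥1/2 ⇒ |1+1/5x|<|1−4/5x| ∀x<0 ⇒ unbounded interval.

interval (−∞, 0). Any h>0 works for λ=-7.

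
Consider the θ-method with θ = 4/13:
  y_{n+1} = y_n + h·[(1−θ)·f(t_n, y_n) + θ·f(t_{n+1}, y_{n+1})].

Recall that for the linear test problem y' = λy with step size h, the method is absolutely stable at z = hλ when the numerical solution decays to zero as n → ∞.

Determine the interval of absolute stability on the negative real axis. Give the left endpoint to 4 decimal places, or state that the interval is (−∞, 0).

z∈(-5.2000,0).

Set f=λy, z=hλ:
  y_{n+1} = y_n + z·[9/13·y_n + 4/13·y_{n+1}] ⇒ (1 − 4/13z)y_{n+1} = (1 + 9/13z)y_n
  R(z) = (1 + 9/13z)/(1 − 4/13z).

Boundary: |R(x)|=1, x<0.
x=-0.92: |R|=0.2830
R=−1: 1+9/13x = −1+4/13x ⇒ -5/13x=2 ⇒ x=2/(-5/13)=-5.2000
Confirm numerically:
  x=-4.492: |R|=0.88569 <1
  x=-3.290: |R|=0.63494 <1
  x=-3.243: |R|=0.62325 <1
  x=-2.995: |R|=0.55865 <1
  x=-5.729: |R|=1.07364 >1
  x=-5.509: |R|=1.04410 >1
  x=-5.445: |R|=1.03522 >1
Stable set (-5.2000, 0).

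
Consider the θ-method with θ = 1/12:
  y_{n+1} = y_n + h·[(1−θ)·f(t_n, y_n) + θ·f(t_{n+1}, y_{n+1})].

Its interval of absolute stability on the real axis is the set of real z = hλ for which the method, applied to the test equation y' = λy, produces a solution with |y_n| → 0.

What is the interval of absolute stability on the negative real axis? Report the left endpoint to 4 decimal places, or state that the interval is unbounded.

z∈(-2.4000,0).

With y'=λy (z=hλ):
  y_{n+1} = y_n + z·[11/12·y_n + 1/12·y_{n+1}] ⇒ (1 − 1/12z)y_{n+1} = (1 + 11/12z)y_n
  R(z) = (1 + 11/12z)/(1 − 1/12z).

Find x<0 with |R(x)|<1.
x=-0.4: |R|=0.6129
R=−1: 1+11/12x = −1+1/12x ⇒ -5/6x=2 ⇒ x=2/(-5/6)=-2.4000
Confirm numerically:
  x=-2.329: |R|=0.95045 <1
  x=-1.434: |R|=0.28093 <1
  x=-1.075: |R|=0.01338 <1
  x=-2.931: |R|=1.35564 >1
  x=-2.580: |R|=1.12346 >1
Stable set (-2.4000, 0).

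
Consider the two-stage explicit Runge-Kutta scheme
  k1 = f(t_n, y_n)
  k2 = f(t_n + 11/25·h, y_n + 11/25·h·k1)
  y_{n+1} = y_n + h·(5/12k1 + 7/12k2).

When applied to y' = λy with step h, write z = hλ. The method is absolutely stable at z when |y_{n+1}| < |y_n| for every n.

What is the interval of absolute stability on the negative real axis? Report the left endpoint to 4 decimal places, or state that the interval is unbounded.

(-3.8961, 0).

Test eqn y'=λy, z=hλ:
  k1=λy_n ⇒ h·k1=z·y_n;  k2=λ(1+11/25z)y_n ⇒ h·k2=z(1+11/25z)y_n
  y_{n+1}/y_n = 1 + 5/12z + 7/12z(1+11/25z) = 1 + z + 77/300z²
  R(z) = 1 + z + 77/300z².

Find x<0 with |R(x)|<1.
x=-1.72: |R|=0.0393
R=1: x+77/300x²=0 ⇒ x=−300/77=-3.8961; min R=1−1/(4·77/300)=0.0260>−1
Confirm numerically:
  x=-3.326: |R|=0.51332 <1
  x=-3.259: |R|=0.46708 <1
  x=-2.605: |R|=0.13675 <1
  x=-2.025: |R|=0.02749 <1
  x=-4.340: |R|=1.49447 >1
  x=-4.173: |R|=1.29658 >1
  x=-4.152: |R|=1.27270 >1
Interval (-3.8961, 0).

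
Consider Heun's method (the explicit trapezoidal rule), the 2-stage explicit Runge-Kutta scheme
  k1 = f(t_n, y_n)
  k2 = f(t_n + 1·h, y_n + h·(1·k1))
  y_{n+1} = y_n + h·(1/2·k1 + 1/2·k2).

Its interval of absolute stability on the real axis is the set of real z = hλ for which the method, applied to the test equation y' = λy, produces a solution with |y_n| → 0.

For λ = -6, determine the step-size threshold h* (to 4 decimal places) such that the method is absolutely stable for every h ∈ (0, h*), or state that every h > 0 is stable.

(-2.0000,0); λ=-6 ⇒ h* = 0.3333.

With y'=λy (z=hλ):
  order 2, 2-stage ⇒ R(z)=1+z+z^2/2
  (e.g. R(-0.92)=0.50320, |R|=0.50320)

Find x<0 with |R(x)|<1.
x=-0.92: |R|=0.5032
|R(-1.75)|=0.7812 |R(-1.42)|=0.5882 |R(-0.59)|=0.5840
Bisect:
  x_lo=-2.8050 |R|=2.1290  x_hi=-0.1805 |R|=0.8358
  mid=-1.49274 |R|=0.62139 →hi
  mid=-2.14886 |R|=1.15994 →lo
  mid=-1.82080 |R|=0.83686 →hi
  mid=-1.98483 |R|=0.98495 →hi
  mid=-2.06685 |R|=1.06908 →lo
  mid=-2.02584 |R|=1.02617 →lo
  mid=-2.00534 |R|=1.00535 →lo
  mid=-1.99508 |R|=0.99510 →hi
  mid=-2.00021 |R|=1.00021 →lo
  mid=-1.99765 |R|=0.99765 →hi
  ...
  [-2.00005,-1.99989] ⇒ x*=-2.0000
Interval (-2.0000, 0).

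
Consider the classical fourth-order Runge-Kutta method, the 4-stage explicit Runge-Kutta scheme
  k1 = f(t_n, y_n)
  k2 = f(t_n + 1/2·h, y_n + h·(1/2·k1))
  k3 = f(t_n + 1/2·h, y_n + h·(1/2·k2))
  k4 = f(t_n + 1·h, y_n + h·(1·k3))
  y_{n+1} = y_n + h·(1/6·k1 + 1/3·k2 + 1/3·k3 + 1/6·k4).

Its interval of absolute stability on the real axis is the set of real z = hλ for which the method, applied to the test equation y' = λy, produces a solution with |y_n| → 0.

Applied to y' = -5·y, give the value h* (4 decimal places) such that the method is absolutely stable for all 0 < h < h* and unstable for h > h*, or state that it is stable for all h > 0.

On y'=λy, z=hλ:
  order 4, 4-stage ⇒ R(z)=1+z+z^2/2+z^3/6+z^4/24
  (e.g. R(-0.67)=0.51272, |R|=0.51272)

Find x<0 with |R(x)|<1.
x=-0.67: |R|=0.5127
|R(-2.81)|=1.0379 |R(-1.96)|=0.3208 |R(-1.48)|=0.2748
Bisect:
  x_lo=-3.4110 |R|=2.4325  x_hi=-0.1964 |R|=0.8217
  mid=-1.80369 |R|=0.28597 →hi
  mid=-2.60734 |R|=0.76322 →hi
  mid=-3.00917 |R|=1.39344 →lo
  mid=-2.80826 |R|=1.03517 →lo
  mid=-2.70780 |R|=0.88931 →hi
  mid=-2.75803 |R|=0.95966 →hi
  mid=-2.78314 |R|=0.99676 →hi
  mid=-2.79570 |R|=1.01580 →lo
  mid=-2.78942 |R|=1.00624 →lo
  mid=-2.78628 |R|=1.00149 →lo
  ...
  [-2.78530,-2.78510] ⇒ x*=-2.7853
Stable set (-2.7853, 0).

(-2.7853,0); λ=-5 ⇒ h* = 0.5571.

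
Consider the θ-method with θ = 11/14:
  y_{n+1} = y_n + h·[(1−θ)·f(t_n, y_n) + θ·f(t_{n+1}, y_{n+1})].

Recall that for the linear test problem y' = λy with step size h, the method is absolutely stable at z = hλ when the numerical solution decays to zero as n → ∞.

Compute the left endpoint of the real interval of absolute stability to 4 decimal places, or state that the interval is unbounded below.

Test eqn y'=λy, z=hλ:
  y_{n+1} = y_n + z·[3/14·y_n + 11/14·y_{n+1}] ⇒ (1 − 11/14z)y_{n+1} = (1 + 3/14z)y_n
  Hence R(z) = (1 + 3/14z)/(1 − 11/14z).

Solve |R(x)|<1 on ℝ⁻.
x=-0.75: |R|=0.5281
x=-2: |R|=0.2222
x=-10: |R|=0.1290
x=-100: |R|=0.2567
θ=11/14≥1/2 ⇒ |1+3/14x|<|1−11/14x| ∀x<0 ⇒ interval (−∞,0).

(−∞, 0) — no finite endpoint.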